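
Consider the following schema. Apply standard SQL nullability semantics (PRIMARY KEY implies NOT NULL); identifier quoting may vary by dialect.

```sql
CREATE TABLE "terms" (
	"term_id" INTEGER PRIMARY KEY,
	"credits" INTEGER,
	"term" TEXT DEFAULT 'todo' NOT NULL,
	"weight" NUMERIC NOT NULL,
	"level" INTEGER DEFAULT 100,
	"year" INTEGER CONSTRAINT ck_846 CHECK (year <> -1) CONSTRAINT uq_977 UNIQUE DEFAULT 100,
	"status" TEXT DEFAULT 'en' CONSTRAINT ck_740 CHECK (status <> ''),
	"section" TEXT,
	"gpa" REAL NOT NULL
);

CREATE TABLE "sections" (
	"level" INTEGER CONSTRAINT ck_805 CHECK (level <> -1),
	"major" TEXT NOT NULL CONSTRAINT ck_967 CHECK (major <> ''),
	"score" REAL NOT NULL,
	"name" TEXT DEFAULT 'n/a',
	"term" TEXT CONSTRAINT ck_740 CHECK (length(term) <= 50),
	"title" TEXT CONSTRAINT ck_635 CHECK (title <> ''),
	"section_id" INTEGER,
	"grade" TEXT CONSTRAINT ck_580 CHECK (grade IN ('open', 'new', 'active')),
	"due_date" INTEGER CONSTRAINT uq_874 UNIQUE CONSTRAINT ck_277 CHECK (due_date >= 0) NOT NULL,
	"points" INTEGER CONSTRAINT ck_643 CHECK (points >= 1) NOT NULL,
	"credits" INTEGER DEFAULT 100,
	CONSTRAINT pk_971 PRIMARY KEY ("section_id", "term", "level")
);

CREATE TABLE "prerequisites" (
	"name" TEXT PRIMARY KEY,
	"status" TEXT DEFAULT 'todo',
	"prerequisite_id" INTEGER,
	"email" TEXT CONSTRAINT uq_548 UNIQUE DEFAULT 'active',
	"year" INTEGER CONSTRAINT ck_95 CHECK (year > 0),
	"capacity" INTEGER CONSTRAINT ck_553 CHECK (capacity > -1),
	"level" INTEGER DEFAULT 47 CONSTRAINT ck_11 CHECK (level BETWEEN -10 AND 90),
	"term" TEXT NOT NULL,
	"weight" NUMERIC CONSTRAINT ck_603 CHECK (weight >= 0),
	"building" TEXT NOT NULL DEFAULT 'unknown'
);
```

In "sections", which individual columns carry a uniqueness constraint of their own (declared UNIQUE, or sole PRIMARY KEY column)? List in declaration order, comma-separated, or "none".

due_date

- level: part of a composite PRIMARY KEY — only the tuple is unique, not this column on its own.
- major: no UNIQUE or single-column PK constraint.
- score: no UNIQUE or single-column PK constraint.
- name: no UNIQUE or single-column PK constraint.
- term: part of a composite PRIMARY KEY — only the tuple is unique, not this column on its own.
- title: no UNIQUE or single-column PK constraint.
- section_id: part of a composite PRIMARY KEY — only the tuple is unique, not this column on its own.
- grade: no UNIQUE or single-column PK constraint.
- due_date: declared UNIQUE → unique.
- points: no UNIQUE or single-column PK constraint.
- credits: no UNIQUE or single-column PK constraint.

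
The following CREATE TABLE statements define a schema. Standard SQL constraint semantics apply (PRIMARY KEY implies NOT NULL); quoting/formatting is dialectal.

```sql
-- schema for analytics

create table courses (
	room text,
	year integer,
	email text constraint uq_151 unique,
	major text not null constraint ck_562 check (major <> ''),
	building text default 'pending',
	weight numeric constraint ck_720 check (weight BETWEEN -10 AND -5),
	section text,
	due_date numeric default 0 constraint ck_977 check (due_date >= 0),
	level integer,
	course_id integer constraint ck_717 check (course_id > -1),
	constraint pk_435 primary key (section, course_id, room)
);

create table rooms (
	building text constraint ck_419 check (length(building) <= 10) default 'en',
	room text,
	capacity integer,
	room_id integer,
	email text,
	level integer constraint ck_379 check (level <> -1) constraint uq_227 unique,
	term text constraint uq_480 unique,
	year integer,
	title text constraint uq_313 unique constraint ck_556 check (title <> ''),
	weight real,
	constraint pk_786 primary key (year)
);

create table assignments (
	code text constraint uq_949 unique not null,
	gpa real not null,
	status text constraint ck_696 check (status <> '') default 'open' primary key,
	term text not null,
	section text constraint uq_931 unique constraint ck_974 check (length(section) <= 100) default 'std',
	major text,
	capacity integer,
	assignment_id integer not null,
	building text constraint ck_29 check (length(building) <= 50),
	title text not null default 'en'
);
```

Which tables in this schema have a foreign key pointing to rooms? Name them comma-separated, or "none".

No REFERENCES clause anywhere in the schema names rooms.

none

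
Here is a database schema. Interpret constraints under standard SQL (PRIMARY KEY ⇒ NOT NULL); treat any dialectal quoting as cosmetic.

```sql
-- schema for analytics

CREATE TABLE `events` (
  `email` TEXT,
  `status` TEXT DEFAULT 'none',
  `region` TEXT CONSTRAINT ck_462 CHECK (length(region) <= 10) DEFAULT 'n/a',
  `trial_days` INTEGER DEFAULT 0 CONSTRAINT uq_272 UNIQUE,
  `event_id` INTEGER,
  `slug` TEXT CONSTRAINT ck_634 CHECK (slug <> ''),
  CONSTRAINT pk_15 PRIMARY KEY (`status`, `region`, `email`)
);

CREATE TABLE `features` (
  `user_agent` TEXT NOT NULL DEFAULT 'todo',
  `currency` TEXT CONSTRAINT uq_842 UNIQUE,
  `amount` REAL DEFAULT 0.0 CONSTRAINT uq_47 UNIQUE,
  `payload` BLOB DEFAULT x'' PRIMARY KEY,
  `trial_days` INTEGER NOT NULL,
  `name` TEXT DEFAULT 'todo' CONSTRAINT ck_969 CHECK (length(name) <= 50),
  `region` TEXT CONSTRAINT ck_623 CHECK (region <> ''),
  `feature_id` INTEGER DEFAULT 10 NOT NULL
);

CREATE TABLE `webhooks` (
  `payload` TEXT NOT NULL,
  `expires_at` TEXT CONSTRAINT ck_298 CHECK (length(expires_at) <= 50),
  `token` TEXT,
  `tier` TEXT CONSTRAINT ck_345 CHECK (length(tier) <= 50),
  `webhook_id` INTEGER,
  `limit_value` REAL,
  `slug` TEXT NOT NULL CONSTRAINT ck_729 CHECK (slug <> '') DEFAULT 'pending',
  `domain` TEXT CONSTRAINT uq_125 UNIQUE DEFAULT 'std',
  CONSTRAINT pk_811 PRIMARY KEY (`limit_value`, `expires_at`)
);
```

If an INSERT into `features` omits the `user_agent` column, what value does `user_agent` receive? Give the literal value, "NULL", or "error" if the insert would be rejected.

user_agent has an explicit DEFAULT 'todo'.
When the column is omitted from an INSERT, that default is used.

'todo'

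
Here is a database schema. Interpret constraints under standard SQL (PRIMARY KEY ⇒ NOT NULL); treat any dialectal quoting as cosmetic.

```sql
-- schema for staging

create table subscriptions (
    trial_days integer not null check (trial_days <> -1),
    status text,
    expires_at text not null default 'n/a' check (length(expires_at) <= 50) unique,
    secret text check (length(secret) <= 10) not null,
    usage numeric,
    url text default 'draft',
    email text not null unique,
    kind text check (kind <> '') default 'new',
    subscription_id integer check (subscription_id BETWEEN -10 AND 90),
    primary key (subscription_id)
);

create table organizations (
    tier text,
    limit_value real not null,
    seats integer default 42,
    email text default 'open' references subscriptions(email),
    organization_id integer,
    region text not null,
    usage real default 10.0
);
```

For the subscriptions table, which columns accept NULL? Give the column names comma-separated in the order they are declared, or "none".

status, usage, url, kind

- trial_days: declared NOT NULL → not nullable.
- status: no NOT NULL constraint applies → nullable.
- expires_at: declared NOT NULL → not nullable.
- secret: declared NOT NULL → not nullable.
- usage: no NOT NULL constraint applies → nullable.
- url: DEFAULT only fills an omitted column; an explicit NULL is still allowed → nullable.
- email: declared NOT NULL → not nullable.
- kind: CHECK does not forbid NULL (a CHECK constraint passes when its expression is NULL) → nullable.
- subscription_id: part of the PRIMARY KEY, which implies NOT NULL → not nullable.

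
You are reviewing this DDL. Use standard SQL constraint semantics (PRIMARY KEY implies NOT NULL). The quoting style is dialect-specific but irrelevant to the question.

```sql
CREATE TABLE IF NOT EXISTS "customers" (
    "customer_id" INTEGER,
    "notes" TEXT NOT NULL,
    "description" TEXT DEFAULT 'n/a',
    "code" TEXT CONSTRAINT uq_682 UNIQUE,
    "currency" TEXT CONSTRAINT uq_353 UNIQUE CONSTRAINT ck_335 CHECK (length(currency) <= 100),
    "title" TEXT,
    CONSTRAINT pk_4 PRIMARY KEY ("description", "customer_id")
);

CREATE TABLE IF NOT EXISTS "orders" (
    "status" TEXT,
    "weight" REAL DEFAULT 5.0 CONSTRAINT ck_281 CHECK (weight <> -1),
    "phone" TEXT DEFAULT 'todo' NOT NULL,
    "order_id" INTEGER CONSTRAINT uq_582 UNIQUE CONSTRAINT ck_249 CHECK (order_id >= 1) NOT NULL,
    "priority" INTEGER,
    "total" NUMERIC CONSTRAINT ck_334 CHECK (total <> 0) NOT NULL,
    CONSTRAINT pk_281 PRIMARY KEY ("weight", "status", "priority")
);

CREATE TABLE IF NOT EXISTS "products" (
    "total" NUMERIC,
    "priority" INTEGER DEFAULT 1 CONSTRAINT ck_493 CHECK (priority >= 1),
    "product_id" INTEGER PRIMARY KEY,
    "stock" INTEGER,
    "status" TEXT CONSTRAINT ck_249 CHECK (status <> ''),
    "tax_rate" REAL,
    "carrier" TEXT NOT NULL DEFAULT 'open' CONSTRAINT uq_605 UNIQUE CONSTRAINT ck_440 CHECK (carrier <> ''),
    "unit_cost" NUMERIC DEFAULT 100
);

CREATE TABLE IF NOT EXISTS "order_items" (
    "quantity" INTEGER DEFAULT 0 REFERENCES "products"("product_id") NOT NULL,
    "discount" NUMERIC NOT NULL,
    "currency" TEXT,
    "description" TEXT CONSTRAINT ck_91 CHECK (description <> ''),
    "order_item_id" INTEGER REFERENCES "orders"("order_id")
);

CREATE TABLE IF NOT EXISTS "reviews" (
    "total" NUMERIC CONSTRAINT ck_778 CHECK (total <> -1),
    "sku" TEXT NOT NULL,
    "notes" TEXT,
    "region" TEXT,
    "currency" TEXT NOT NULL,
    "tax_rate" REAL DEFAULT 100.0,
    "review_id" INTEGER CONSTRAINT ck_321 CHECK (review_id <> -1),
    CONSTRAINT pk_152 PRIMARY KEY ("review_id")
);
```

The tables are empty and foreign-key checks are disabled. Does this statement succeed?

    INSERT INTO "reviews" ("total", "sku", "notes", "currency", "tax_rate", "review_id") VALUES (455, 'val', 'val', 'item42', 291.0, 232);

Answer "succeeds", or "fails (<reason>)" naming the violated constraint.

succeeds

NOT NULL columns: currency is supplied; review_id is supplied; sku is supplied.
CHECK constraints: 455 satisfies (total <> -1); 232 satisfies (review_id <> -1).
No constraint is violated.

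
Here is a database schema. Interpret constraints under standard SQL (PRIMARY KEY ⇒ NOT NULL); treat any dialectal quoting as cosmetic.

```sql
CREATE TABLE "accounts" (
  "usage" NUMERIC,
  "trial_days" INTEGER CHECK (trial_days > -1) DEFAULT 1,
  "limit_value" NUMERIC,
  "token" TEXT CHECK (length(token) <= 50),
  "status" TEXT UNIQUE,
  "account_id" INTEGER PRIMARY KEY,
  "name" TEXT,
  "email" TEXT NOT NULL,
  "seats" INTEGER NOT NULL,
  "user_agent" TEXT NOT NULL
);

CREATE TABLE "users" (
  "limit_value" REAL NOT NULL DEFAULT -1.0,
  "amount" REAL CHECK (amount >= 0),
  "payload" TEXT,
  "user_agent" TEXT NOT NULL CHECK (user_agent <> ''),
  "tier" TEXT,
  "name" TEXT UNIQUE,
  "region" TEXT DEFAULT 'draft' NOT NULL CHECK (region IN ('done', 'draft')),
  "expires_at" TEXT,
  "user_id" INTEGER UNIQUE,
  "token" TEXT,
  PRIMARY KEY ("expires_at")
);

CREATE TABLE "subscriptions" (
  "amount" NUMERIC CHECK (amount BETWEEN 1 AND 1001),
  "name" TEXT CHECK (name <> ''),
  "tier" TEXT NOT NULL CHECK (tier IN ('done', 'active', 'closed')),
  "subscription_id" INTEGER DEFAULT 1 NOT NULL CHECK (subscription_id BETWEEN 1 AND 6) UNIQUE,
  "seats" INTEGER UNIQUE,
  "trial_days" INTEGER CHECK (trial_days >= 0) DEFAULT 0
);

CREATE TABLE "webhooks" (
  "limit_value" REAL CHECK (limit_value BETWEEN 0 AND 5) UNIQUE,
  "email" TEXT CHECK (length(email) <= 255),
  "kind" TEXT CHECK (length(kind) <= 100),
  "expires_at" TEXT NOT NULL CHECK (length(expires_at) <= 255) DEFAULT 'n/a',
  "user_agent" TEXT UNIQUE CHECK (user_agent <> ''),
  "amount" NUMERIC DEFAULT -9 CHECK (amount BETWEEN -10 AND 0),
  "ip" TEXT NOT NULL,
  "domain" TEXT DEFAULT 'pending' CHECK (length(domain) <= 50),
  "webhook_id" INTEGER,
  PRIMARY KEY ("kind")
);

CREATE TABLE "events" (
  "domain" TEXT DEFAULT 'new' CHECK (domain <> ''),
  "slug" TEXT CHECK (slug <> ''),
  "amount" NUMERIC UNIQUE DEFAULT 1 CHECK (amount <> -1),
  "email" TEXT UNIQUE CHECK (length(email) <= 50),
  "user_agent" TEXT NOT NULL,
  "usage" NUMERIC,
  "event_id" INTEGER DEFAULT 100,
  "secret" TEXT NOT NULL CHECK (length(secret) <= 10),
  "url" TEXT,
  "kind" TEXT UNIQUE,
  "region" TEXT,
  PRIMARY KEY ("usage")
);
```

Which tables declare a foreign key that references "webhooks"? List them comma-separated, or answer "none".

No REFERENCES clause anywhere in the schema names webhooks.

none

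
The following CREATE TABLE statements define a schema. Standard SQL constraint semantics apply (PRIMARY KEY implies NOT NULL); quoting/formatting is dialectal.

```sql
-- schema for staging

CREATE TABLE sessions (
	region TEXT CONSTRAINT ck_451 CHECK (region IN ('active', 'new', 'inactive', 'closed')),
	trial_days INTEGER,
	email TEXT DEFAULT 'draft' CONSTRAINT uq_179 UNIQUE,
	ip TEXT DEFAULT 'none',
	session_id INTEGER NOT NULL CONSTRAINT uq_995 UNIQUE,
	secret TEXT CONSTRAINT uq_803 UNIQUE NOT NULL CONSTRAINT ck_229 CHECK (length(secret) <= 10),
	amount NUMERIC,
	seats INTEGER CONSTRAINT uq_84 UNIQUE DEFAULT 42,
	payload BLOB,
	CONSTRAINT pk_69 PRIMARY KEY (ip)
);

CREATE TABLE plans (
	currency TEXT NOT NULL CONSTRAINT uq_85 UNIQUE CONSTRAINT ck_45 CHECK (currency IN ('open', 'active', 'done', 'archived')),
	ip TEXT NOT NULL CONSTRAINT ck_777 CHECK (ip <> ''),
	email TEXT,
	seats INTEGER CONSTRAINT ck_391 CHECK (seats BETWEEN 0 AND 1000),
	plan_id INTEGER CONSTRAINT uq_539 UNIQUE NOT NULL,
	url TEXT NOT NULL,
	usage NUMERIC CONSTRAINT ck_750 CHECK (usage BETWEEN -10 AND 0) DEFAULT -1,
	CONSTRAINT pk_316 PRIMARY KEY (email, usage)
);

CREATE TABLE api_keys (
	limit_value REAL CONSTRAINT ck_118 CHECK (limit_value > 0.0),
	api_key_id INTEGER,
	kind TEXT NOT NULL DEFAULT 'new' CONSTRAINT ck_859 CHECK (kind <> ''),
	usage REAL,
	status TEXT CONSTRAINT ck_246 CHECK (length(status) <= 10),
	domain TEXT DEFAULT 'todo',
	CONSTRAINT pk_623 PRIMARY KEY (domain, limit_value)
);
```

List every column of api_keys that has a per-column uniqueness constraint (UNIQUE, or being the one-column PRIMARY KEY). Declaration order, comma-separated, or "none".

none

- limit_value: part of a composite PRIMARY KEY — only the tuple is unique, not this column on its own.
- api_key_id: no UNIQUE or single-column PK constraint.
- kind: no UNIQUE or single-column PK constraint.
- usage: no UNIQUE or single-column PK constraint.
- status: no UNIQUE or single-column PK constraint.
- domain: part of a composite PRIMARY KEY — only the tuple is unique, not this column on its own.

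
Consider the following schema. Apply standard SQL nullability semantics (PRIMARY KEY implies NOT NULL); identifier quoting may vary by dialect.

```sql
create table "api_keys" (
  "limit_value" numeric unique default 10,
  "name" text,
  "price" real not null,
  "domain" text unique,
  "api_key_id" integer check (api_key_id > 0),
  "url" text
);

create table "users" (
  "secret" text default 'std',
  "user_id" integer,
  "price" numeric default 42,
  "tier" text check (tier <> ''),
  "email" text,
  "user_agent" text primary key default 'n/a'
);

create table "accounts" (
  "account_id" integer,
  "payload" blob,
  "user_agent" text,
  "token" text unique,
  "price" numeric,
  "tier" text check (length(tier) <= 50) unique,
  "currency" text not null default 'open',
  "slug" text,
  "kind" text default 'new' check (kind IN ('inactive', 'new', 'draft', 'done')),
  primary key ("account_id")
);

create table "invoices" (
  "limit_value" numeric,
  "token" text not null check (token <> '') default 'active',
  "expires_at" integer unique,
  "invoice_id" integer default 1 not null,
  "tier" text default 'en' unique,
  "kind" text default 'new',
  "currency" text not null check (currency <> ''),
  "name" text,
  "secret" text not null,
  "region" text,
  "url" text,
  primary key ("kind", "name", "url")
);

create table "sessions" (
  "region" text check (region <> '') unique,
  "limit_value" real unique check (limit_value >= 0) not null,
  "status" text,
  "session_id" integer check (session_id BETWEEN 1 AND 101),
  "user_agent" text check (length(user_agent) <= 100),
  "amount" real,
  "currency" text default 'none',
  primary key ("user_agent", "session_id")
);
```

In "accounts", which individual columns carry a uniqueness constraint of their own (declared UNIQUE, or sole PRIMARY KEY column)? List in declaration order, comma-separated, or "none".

account_id, token, tier

- account_id: single-column PRIMARY KEY → unique.
- payload: no UNIQUE or single-column PK constraint.
- user_agent: no UNIQUE or single-column PK constraint.
- token: declared UNIQUE → unique.
- price: no UNIQUE or single-column PK constraint.
- tier: declared UNIQUE → unique.
- currency: no UNIQUE or single-column PK constraint.
- slug: no UNIQUE or single-column PK constraint.
- kind: no UNIQUE or single-column PK constraint.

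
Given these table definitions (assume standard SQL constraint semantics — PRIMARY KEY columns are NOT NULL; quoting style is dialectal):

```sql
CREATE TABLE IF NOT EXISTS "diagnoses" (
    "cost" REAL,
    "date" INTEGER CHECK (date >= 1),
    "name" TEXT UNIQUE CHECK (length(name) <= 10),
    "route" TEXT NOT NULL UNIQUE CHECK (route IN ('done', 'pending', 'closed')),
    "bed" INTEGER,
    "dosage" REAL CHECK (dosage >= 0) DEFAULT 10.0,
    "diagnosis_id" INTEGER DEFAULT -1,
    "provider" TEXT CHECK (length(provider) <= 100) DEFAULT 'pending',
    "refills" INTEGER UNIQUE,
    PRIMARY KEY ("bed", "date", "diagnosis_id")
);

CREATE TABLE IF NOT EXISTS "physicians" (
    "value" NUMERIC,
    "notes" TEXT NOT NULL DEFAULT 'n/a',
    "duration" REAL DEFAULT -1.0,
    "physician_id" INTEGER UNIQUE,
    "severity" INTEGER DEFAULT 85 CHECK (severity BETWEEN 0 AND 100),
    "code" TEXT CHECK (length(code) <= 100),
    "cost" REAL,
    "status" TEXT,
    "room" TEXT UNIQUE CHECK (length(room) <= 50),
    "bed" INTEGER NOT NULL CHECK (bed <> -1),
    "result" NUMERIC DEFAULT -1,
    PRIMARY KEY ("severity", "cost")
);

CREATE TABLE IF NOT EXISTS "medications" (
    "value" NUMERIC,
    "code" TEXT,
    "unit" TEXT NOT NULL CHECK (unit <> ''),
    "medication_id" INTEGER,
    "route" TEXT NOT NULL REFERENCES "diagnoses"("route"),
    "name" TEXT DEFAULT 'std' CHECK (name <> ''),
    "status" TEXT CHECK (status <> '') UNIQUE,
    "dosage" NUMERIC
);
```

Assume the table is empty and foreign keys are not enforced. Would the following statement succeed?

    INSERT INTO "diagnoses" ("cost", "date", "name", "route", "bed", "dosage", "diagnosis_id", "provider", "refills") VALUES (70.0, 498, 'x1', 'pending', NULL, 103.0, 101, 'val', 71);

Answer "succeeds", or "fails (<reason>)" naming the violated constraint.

fails (NOT NULL on bed)

bed is explicitly set to NULL, but bed is part of the PRIMARY KEY (implied NOT NULL).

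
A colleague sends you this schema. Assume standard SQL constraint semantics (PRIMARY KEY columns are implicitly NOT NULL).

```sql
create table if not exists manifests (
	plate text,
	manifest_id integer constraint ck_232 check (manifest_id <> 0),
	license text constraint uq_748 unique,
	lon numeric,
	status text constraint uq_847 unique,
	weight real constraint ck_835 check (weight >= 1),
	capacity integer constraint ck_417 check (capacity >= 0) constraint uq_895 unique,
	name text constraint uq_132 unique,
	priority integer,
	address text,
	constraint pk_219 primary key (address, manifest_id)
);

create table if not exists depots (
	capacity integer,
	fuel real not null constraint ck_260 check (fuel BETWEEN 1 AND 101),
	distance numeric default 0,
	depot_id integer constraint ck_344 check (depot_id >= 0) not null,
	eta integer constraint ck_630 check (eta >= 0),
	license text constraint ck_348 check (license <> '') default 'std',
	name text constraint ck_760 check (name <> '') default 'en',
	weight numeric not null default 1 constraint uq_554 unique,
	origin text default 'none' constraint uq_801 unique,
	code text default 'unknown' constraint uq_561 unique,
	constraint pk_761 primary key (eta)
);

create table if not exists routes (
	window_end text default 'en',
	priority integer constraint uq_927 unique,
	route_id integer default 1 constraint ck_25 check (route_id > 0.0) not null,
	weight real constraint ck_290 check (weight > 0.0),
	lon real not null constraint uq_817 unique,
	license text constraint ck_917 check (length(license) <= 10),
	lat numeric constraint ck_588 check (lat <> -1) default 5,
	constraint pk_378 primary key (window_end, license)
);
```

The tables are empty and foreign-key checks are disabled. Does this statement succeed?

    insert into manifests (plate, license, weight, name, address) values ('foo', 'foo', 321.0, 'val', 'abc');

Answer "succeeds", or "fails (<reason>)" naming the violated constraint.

fails (NOT NULL on manifest_id)

manifest_id is omitted from the column list and has no DEFAULT, so it would receive NULL.
But manifest_id is part of the PRIMARY KEY (implied NOT NULL).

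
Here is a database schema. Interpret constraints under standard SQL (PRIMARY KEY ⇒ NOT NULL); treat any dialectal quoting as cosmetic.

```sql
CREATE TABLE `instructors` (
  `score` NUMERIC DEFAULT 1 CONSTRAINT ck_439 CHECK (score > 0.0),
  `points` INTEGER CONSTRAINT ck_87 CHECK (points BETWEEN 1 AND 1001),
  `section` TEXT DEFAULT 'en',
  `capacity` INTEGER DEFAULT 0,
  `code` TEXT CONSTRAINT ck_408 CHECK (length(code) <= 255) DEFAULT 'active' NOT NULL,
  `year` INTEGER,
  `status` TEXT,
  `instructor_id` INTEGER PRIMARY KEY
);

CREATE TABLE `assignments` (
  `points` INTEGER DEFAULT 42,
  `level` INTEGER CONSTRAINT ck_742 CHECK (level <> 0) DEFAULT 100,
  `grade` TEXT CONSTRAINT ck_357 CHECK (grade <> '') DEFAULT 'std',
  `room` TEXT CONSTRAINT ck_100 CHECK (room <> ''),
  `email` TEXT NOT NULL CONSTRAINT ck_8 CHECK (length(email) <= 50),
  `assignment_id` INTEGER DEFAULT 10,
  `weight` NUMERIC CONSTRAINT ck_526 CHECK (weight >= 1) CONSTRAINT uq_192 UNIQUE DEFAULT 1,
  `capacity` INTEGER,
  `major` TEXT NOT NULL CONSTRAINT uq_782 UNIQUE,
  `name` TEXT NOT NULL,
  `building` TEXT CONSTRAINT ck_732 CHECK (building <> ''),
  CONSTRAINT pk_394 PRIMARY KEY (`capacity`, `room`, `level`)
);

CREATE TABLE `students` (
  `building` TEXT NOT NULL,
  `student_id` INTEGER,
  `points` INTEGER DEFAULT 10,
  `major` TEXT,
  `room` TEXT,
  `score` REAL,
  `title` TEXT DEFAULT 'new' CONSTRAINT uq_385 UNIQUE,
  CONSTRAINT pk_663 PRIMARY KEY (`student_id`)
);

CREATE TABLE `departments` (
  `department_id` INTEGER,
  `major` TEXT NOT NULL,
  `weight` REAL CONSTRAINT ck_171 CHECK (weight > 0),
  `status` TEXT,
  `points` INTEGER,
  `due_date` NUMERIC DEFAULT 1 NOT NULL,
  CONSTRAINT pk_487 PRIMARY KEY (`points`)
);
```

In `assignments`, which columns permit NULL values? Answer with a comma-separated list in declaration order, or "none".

- points: DEFAULT only fills an omitted column; an explicit NULL is still allowed → nullable.
- level: part of the PRIMARY KEY, which implies NOT NULL → not nullable.
- grade: CHECK does not forbid NULL (a CHECK constraint passes when its expression is NULL) → nullable.
- room: part of the PRIMARY KEY, which implies NOT NULL → not nullable.
- email: declared NOT NULL → not nullable.
- assignment_id: DEFAULT only fills an omitted column; an explicit NULL is still allowed → nullable.
- weight: CHECK does not forbid NULL (a CHECK constraint passes when its expression is NULL) → nullable.
- capacity: part of the PRIMARY KEY, which implies NOT NULL → not nullable.
- major: declared NOT NULL → not nullable.
- name: declared NOT NULL → not nullable.
- building: CHECK does not forbid NULL (a CHECK constraint passes when its expression is NULL) → nullable.

points, grade, assignment_id, weight, building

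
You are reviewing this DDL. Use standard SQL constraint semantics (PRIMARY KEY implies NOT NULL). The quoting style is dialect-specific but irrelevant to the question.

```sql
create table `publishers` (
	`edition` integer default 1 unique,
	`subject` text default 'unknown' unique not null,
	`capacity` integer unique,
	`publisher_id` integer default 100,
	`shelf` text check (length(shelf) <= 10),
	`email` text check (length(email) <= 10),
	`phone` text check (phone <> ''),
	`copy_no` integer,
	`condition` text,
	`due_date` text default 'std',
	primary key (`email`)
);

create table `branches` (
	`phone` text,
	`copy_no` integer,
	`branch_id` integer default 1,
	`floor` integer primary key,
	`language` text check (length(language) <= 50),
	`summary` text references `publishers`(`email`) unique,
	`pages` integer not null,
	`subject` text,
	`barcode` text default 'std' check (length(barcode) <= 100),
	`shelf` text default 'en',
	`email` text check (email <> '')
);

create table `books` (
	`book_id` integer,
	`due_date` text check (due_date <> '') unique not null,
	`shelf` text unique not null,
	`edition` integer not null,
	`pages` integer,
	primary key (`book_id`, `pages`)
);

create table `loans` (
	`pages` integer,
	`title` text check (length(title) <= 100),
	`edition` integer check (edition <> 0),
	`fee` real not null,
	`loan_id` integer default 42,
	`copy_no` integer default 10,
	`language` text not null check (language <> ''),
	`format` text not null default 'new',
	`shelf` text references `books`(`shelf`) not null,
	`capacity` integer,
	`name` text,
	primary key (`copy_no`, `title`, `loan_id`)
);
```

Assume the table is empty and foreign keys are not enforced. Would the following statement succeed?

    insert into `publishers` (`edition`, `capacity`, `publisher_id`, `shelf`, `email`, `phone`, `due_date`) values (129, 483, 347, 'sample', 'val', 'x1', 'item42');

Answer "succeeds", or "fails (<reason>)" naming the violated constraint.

NOT NULL columns: email is supplied; subject defaults to 'unknown'.
CHECK constraints: 'sample' satisfies (length(shelf) <= 10); 'val' satisfies (length(email) <= 10); 'x1' satisfies (phone <> '').
No constraint is violated.

succeeds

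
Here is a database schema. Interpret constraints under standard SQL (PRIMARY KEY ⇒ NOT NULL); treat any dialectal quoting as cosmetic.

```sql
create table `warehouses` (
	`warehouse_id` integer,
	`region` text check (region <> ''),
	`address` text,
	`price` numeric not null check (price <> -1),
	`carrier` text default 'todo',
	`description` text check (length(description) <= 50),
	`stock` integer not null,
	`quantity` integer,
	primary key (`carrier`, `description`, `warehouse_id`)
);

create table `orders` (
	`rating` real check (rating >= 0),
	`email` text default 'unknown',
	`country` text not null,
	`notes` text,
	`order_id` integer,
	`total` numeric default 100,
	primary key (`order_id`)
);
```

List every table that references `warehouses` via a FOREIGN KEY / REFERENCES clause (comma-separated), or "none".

No REFERENCES clause anywhere in the schema names warehouses.

none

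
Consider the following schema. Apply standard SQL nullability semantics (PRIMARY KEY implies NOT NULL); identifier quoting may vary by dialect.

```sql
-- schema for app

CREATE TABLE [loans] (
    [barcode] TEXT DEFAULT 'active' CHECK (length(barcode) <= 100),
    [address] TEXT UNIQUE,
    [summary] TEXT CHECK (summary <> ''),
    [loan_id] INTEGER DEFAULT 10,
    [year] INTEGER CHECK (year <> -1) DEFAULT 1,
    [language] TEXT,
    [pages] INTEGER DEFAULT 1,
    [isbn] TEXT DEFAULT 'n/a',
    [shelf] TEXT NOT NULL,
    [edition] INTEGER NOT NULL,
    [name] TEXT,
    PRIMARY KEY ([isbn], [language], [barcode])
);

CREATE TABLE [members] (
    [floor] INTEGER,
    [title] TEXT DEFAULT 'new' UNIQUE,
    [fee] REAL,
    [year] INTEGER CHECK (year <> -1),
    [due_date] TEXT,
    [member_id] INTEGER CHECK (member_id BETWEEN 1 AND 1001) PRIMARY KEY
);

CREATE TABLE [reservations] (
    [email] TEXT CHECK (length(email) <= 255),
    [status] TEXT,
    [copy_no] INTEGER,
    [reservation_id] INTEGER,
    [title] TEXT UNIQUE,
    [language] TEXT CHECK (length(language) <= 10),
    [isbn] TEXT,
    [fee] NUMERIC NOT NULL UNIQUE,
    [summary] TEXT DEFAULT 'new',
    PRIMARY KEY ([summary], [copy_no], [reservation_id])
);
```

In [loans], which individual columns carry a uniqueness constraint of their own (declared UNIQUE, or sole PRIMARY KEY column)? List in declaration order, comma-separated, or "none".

address

- barcode: part of a composite PRIMARY KEY — only the tuple is unique, not this column on its own.
- address: declared UNIQUE → unique.
- summary: no UNIQUE or single-column PK constraint.
- loan_id: no UNIQUE or single-column PK constraint.
- year: no UNIQUE or single-column PK constraint.
- language: part of a composite PRIMARY KEY — only the tuple is unique, not this column on its own.
- pages: no UNIQUE or single-column PK constraint.
- isbn: part of a composite PRIMARY KEY — only the tuple is unique, not this column on its own.
- shelf: no UNIQUE or single-column PK constraint.
- edition: no UNIQUE or single-column PK constraint.
- name: no UNIQUE or single-column PK constraint.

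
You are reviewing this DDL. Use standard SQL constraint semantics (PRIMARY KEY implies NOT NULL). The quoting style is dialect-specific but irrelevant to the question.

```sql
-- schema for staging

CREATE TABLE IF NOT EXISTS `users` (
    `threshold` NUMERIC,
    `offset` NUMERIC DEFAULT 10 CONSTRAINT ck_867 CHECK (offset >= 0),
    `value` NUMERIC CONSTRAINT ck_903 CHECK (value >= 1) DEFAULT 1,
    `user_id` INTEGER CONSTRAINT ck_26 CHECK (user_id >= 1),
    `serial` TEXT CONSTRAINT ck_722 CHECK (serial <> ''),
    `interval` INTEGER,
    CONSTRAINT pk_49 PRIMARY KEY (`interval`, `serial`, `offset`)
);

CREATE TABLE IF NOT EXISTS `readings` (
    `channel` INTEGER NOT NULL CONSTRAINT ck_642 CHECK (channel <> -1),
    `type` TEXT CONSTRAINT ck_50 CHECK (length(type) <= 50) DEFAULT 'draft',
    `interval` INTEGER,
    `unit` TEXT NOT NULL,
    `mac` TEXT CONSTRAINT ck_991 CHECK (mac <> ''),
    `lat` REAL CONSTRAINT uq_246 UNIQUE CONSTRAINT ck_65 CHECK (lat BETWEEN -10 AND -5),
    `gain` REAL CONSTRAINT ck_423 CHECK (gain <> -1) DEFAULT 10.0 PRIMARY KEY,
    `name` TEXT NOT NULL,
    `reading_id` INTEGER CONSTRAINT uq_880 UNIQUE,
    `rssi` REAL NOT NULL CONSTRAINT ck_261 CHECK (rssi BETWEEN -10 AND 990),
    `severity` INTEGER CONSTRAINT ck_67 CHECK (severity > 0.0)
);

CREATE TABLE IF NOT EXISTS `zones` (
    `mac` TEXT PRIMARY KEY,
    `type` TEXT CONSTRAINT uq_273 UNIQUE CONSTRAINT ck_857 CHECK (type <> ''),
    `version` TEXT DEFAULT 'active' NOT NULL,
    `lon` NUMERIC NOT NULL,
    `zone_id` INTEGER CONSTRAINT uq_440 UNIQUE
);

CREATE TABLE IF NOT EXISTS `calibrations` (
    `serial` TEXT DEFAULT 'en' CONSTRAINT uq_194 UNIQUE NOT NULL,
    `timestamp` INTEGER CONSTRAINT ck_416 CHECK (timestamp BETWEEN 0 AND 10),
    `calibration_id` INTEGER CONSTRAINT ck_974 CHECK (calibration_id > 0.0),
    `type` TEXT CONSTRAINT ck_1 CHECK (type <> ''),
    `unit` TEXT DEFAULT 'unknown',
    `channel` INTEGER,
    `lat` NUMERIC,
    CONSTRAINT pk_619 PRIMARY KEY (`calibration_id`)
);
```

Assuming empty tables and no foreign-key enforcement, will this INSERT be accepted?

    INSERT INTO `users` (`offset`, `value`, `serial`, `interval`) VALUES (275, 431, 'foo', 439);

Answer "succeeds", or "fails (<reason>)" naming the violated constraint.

NOT NULL columns: interval is supplied; offset is supplied; serial is supplied.
CHECK constraints: 275 satisfies (offset >= 0); 431 satisfies (value >= 1); 'foo' satisfies (serial <> '').
No constraint is violated.

succeeds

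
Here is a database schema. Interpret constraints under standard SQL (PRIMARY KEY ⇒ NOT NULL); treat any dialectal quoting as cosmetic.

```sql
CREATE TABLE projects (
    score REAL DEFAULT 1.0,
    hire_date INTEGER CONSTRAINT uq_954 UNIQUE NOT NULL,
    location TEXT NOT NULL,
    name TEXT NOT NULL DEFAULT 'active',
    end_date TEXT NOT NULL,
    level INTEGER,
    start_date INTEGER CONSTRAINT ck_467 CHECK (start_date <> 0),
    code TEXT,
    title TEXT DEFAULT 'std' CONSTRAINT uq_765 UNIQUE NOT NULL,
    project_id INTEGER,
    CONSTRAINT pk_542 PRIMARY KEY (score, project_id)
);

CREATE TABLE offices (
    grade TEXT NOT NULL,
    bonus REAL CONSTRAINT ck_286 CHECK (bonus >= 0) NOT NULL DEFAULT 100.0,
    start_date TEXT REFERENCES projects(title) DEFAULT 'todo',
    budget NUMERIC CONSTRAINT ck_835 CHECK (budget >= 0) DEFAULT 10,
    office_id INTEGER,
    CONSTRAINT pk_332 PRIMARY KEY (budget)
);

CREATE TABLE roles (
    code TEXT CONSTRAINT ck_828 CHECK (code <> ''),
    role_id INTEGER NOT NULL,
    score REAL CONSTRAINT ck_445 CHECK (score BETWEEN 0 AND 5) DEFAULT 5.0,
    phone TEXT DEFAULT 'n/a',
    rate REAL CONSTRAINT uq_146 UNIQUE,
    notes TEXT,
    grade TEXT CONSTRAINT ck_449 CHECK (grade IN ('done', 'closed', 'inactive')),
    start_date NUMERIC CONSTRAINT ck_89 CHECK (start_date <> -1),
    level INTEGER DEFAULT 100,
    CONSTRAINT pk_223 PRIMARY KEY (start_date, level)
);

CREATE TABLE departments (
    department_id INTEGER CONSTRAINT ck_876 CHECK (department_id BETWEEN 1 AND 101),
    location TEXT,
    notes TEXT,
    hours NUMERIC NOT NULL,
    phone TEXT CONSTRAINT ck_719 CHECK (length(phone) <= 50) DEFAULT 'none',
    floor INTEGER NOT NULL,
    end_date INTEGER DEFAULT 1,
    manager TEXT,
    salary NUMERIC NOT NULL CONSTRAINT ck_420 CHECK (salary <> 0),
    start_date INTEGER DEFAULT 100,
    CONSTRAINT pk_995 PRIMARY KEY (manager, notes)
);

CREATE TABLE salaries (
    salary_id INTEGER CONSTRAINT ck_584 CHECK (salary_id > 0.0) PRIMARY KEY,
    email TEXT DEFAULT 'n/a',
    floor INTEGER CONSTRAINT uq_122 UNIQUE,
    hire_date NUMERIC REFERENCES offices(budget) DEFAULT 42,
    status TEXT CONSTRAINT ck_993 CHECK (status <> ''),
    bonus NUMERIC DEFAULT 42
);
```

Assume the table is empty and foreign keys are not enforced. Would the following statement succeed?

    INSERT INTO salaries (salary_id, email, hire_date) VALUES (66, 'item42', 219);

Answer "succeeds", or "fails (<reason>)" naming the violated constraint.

NOT NULL columns: salary_id is supplied.
CHECK constraints: 66 satisfies (salary_id > 0.0).
No constraint is violated.

succeeds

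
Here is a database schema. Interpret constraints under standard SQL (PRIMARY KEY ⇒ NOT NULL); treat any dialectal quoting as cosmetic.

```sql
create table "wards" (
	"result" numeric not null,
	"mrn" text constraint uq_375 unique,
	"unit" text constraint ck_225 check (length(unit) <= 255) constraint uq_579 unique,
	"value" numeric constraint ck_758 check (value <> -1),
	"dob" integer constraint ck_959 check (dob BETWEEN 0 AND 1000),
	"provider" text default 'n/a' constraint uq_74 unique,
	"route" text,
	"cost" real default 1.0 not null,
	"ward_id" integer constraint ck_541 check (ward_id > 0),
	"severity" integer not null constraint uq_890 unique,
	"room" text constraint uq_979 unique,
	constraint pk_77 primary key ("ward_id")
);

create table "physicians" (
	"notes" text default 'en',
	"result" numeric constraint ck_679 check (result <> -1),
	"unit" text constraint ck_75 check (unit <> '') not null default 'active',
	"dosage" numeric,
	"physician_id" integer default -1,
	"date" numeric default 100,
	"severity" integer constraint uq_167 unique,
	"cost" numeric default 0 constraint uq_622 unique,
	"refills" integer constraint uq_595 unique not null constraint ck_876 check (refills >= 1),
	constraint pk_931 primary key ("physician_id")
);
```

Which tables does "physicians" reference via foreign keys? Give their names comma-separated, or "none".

No column in physicians has a REFERENCES clause.

none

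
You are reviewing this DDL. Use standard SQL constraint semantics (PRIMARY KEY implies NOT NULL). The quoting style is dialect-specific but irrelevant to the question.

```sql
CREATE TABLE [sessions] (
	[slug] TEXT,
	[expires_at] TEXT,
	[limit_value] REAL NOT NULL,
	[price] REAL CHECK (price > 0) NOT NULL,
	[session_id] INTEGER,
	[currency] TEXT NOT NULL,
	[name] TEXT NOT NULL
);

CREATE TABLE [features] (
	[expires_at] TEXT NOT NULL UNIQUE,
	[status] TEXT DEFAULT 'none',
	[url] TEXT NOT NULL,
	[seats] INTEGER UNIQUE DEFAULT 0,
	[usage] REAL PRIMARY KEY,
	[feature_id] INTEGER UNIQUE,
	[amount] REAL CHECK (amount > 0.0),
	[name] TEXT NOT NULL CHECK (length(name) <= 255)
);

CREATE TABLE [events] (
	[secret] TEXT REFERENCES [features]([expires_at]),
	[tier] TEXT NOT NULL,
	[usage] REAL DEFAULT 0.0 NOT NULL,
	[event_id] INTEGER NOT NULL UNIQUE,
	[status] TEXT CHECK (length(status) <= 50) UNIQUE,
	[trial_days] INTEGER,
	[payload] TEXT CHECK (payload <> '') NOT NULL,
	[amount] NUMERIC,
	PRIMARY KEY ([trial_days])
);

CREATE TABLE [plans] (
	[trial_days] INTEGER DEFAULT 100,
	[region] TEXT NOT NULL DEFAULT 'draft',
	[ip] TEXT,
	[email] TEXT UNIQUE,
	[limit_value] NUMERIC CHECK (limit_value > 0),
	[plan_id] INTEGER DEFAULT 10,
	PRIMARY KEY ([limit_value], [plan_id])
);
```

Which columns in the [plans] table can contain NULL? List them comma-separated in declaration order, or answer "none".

trial_days, ip, email

- trial_days: DEFAULT only fills an omitted column; an explicit NULL is still allowed → nullable.
- region: declared NOT NULL → not nullable.
- ip: no NOT NULL constraint applies → nullable.
- email: UNIQUE does not imply NOT NULL → nullable.
- limit_value: part of the PRIMARY KEY, which implies NOT NULL → not nullable.
- plan_id: part of the PRIMARY KEY, which implies NOT NULL → not nullable.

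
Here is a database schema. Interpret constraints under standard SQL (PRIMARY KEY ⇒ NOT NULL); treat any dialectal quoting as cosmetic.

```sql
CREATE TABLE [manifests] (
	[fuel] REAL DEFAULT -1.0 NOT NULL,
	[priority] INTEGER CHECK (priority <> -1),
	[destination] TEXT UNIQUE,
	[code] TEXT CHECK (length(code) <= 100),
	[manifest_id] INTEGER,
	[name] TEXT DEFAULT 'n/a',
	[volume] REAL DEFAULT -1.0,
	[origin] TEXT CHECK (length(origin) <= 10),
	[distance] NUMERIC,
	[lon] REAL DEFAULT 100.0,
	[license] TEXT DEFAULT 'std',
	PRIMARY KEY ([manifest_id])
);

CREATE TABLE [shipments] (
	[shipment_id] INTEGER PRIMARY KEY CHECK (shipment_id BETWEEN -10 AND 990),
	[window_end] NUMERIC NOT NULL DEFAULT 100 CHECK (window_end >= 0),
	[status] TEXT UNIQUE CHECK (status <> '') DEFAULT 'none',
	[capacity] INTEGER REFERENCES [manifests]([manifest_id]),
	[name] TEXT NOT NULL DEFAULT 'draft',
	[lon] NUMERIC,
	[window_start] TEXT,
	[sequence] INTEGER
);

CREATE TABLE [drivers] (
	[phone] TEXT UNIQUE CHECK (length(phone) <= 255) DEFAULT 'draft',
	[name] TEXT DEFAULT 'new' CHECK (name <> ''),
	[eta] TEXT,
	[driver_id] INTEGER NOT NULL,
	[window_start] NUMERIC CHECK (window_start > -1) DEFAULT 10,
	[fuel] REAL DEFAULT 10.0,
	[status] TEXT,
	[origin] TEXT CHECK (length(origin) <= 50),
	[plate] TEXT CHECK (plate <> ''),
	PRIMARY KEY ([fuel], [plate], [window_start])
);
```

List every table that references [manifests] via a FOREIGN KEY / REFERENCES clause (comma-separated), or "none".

- shipments.capacity references manifests(manifest_id).

shipments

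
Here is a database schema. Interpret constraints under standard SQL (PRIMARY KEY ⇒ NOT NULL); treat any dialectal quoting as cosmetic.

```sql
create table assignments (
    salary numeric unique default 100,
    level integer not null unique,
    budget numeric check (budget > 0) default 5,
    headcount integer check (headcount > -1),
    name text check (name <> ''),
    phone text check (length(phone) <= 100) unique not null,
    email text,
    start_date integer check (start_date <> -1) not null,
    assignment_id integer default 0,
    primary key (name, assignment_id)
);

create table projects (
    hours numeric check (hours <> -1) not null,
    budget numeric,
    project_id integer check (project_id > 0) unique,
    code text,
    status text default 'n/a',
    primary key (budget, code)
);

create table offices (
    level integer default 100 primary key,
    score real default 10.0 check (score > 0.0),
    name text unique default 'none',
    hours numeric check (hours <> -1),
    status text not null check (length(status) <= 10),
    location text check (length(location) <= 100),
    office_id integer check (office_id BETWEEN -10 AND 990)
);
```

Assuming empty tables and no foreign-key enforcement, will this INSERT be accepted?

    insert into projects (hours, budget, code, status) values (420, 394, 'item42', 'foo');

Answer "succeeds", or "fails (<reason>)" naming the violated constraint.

succeeds

NOT NULL columns: budget is supplied; code is supplied; hours is supplied.
CHECK constraints: 420 satisfies (hours <> -1).
No constraint is violated.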